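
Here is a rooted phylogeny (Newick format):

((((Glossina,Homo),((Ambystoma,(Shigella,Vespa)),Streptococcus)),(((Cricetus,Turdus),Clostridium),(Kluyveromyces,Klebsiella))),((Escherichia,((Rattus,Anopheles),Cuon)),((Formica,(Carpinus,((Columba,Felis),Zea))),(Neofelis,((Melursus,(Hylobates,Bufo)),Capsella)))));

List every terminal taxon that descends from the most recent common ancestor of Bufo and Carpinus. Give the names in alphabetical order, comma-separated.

Tracing Bufo: it sits inside (Hylobates,Bufo).
Tracing Carpinus: it sits inside (Carpinus,((Columba,Felis),Zea)).
The smallest clade enclosing both is ((Formica,(Carpinus,((Columba,Felis),Zea))),(Neofelis,((Melursus,(Hylobates,Bufo)),Capsella))); the answer is its 10 terminal taxa in alphabetical order.

Bufo, Capsella, Carpinus, Columba, Felis, Formica, Hylobates, Melursus, Neofelis, Zea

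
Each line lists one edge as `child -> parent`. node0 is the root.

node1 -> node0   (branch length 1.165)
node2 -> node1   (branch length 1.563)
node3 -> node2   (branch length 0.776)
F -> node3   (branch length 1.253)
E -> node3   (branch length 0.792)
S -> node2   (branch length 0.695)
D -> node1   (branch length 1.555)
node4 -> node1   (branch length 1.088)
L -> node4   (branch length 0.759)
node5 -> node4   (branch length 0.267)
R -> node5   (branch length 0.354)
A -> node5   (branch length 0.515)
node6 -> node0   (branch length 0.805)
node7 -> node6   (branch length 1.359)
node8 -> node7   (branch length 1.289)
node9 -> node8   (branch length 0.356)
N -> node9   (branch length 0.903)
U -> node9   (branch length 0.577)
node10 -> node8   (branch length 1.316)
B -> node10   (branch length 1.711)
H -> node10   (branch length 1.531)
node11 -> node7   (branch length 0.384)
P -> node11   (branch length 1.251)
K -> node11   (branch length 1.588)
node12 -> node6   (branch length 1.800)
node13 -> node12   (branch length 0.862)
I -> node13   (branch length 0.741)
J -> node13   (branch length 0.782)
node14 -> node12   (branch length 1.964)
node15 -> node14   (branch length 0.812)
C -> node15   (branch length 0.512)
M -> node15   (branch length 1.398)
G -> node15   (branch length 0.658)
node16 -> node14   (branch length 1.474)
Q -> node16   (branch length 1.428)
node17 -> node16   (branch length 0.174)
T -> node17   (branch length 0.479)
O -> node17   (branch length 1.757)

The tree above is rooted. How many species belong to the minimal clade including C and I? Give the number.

8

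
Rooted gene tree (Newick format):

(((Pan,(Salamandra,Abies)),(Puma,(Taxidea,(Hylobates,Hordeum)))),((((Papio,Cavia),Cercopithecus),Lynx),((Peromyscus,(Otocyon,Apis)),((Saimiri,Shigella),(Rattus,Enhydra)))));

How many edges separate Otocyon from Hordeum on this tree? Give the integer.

The MRCA of Otocyon and Hordeum is the root of the tree.
From Otocyon up to that node: 5 branches. From Hordeum up to the same node: 5 branches. Total: 5 + 5 = 10.

10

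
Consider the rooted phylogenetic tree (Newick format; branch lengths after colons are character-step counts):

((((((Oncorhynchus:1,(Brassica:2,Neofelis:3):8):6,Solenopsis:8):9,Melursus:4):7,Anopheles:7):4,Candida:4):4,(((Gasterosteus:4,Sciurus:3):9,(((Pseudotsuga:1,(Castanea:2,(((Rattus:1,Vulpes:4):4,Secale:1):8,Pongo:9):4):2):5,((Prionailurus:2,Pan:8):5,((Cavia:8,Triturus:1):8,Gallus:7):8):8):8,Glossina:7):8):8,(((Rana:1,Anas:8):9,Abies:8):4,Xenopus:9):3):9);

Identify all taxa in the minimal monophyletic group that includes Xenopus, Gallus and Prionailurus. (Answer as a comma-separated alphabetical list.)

Tracing Xenopus: it sits inside (((Rana,Anas),Abies),Xenopus).
Tracing Gallus: it sits inside ((Cavia,Triturus),Gallus).
Tracing Prionailurus: it sits inside (Prionailurus,Pan).
The smallest clade enclosing all 3 is (((Gasterosteus,Sciurus),(((Pseudotsuga,(Castanea,(((Rattus,Vulpes),Secale),Pongo))),((Prionailurus,Pan),((Cavia,Triturus),Gallus))),Glossina)),(((Rana,Anas),Abies),Xenopus)); the answer is its 18 terminal taxa in alphabetical order.

Abies, Anas, Castanea, Cavia, Gallus, Gasterosteus, Glossina, Pan, Pongo, Prionailurus, Pseudotsuga, Rana, Rattus, Sciurus, Secale, Triturus, Vulpes, Xenopus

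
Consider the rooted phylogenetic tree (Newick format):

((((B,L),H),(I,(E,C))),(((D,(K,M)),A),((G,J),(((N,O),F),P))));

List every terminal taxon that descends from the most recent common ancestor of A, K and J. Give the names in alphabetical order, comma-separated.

Tracing A: it sits inside ((D,(K,M)),A).
Tracing K: it sits inside (K,M).
Tracing J: it sits inside (G,J).
The smallest clade enclosing all 3 is (((D,(K,M)),A),((G,J),(((N,O),F),P))); the answer is its 10 terminal taxa in alphabetical order.

A, D, F, G, J, K, M, N, O, P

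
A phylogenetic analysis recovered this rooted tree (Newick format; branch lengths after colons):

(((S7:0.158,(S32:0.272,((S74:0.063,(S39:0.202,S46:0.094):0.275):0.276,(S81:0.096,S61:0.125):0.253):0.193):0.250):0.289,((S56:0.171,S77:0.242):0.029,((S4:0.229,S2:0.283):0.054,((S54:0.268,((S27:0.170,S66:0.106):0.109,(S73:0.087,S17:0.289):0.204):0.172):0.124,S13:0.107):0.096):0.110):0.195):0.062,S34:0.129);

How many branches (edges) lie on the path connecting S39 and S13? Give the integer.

10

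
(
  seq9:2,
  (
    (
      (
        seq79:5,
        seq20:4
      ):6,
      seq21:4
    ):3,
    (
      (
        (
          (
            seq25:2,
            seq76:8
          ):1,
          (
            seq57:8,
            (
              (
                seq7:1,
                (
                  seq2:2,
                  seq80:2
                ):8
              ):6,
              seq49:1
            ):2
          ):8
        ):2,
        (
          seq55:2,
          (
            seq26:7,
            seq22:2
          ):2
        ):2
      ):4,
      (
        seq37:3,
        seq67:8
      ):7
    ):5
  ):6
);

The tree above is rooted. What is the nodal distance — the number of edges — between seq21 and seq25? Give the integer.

7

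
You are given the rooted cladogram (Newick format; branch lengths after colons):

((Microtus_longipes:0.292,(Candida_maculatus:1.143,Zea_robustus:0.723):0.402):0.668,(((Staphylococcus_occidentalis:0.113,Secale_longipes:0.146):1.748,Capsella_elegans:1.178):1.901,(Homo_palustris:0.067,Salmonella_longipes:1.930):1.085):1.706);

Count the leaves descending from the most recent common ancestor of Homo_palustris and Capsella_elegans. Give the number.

5

The MRCA of Homo_palustris and Capsella_elegans is the node subtending (((Staphylococcus_occidentalis,Secale_longipes),Capsella_elegans),(Homo_palustris,Salmonella_longipes)).
That clade contains 5 terminal taxa: Capsella_elegans, Homo_palustris, Salmonella_longipes, Secale_longipes, Staphylococcus_occidentalis.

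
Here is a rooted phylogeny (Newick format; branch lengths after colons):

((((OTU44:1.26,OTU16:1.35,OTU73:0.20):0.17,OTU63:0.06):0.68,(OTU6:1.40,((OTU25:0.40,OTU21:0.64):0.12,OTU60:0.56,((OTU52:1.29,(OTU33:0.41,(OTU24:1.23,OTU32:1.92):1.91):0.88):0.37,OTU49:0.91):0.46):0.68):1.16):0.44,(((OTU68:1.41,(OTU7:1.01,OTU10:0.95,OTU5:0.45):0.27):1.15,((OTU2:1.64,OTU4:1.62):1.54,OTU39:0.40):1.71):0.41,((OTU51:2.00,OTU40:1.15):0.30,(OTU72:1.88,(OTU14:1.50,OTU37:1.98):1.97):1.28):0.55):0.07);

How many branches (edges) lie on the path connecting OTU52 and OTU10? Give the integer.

11

The MRCA of OTU52 and OTU10 is the root of the tree.
From OTU52 up to that node: 6 branches. From OTU10 up to the same node: 5 branches. Total: 6 + 5 = 11.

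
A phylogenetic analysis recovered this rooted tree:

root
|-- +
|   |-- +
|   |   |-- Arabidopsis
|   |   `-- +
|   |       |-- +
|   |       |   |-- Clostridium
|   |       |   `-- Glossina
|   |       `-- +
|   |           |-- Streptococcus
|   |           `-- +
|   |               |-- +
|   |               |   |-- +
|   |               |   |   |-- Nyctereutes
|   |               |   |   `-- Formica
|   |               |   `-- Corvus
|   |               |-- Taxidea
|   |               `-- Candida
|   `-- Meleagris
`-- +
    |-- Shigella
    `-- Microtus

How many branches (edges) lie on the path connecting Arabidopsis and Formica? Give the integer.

7

The MRCA of Arabidopsis and Formica is the node subtending (Arabidopsis,((Clostridium,Glossina),(Streptococcus,(((Nyctereutes,Formica),Corvus),Taxidea,Candida)))).
From Arabidopsis up to that node: 1 branch. From Formica up to the same node: 6 branches. Total: 1 + 6 = 7.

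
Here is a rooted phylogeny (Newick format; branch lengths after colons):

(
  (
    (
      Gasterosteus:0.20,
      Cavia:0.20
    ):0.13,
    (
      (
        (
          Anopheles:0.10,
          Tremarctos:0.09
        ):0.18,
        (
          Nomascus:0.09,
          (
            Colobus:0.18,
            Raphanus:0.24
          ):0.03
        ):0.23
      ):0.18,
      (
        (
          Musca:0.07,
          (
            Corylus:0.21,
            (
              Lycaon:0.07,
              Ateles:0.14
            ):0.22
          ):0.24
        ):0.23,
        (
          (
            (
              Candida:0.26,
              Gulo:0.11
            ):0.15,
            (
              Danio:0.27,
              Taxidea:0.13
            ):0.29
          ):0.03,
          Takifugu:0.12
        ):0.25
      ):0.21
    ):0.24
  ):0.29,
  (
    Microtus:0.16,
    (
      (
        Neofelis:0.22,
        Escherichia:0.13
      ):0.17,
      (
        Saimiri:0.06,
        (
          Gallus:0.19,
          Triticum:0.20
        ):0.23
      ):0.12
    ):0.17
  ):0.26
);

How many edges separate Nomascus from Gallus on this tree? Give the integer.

10

The MRCA of Nomascus and Gallus is the root of the tree.
From Nomascus up to that node: 5 branches. From Gallus up to the same node: 5 branches. Total: 5 + 5 = 10.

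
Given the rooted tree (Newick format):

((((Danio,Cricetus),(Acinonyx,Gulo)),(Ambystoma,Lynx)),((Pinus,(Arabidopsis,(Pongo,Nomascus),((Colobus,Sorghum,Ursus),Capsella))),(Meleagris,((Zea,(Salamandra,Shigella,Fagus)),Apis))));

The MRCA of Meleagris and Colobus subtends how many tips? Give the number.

14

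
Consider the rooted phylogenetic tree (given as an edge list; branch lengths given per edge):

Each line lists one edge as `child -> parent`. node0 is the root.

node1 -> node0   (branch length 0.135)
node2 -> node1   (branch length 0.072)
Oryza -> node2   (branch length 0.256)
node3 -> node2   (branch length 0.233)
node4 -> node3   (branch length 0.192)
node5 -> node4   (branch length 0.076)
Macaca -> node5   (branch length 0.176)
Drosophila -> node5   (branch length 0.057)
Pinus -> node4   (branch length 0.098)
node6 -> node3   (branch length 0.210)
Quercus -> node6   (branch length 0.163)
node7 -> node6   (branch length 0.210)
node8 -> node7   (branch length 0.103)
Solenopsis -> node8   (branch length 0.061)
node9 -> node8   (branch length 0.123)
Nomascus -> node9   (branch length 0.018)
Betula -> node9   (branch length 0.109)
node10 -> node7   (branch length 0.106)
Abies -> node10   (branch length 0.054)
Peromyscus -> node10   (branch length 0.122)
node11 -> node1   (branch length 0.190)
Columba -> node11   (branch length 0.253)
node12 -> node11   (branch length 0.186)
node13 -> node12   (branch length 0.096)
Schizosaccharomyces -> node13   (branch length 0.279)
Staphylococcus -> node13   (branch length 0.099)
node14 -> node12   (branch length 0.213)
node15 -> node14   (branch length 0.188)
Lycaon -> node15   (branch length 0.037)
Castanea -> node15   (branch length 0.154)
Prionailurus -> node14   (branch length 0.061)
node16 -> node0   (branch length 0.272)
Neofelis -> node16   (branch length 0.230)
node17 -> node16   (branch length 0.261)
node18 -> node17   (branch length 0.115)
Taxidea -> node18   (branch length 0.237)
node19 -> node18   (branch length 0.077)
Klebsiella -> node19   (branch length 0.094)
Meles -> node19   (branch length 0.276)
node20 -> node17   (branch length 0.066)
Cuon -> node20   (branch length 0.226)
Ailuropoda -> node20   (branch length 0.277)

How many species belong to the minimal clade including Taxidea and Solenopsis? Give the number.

The MRCA of Taxidea and Solenopsis is the root, so the clade is the entire tree.
That clade contains 22 terminal taxa: Abies, Ailuropoda, Betula, Castanea, Columba, Cuon, Drosophila, Klebsiella, Lycaon, Macaca, Meles, Neofelis, Nomascus, Oryza, Peromyscus, Pinus, Prionailurus, Quercus, Schizosaccharomyces, Solenopsis, Staphylococcus, Taxidea.

22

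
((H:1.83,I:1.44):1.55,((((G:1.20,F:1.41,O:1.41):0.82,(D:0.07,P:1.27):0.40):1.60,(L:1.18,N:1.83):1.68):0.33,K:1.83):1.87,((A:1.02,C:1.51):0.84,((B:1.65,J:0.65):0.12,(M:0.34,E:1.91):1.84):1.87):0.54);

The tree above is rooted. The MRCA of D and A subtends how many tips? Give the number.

The MRCA of D and A is the root, so the clade is the entire tree.
That clade contains 16 terminal taxa: A, B, C, D, E, F, G, H, I, J, K, L, M, N, O, P.

16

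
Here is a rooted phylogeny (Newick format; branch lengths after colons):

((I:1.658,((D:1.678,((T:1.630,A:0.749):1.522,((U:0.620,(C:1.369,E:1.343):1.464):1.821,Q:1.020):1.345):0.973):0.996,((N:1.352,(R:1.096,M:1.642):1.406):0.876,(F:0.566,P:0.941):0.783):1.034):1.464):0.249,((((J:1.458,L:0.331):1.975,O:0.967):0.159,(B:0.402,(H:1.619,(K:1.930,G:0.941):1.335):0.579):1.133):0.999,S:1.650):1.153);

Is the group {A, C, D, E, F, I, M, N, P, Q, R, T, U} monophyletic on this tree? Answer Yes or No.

The most recent common ancestor of these taxa subtends (I,((D,((T,A),((U,(C,E)),Q))),((N,(R,M)),(F,P)))).
That clade has exactly 13 tips — every listed taxon and nothing else — so the group is monophyletic.

Yes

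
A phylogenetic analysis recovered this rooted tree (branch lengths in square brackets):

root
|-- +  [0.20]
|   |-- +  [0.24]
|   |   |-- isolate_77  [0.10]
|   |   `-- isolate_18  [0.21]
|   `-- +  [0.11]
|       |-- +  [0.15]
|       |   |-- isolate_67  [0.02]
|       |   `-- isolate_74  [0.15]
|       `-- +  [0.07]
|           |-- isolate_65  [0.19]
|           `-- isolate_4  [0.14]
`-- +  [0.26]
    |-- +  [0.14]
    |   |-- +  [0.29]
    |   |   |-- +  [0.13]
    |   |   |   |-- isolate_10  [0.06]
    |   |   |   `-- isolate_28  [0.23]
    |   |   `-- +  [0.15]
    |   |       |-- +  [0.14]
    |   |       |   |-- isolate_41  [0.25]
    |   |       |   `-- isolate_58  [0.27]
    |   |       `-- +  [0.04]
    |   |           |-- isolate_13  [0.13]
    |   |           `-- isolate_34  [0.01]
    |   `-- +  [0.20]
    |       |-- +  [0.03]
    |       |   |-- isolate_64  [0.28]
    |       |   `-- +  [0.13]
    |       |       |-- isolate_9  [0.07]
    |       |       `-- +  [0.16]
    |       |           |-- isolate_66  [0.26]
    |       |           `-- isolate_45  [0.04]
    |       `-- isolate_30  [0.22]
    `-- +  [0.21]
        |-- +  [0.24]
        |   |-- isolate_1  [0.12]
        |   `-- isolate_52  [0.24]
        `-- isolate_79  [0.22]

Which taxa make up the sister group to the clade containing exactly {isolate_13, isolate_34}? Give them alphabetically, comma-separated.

isolate_41, isolate_58

The clade containing exactly {isolate_13, isolate_34} attaches to the tree at the node subtending ((isolate_41,isolate_58),(isolate_13,isolate_34)).
The other lineage descending from that same node — the sister group — is (isolate_41,isolate_58); its 2 tips in alphabetical order are the answer.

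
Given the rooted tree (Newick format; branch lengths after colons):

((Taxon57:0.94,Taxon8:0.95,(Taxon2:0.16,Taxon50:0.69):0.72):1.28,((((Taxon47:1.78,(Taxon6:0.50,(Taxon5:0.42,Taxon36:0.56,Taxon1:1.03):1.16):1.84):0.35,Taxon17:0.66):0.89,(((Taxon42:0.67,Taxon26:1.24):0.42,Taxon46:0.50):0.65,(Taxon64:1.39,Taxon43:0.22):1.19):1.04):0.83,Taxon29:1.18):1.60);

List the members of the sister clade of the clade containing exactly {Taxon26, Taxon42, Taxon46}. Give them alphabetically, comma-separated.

Taxon43, Taxon64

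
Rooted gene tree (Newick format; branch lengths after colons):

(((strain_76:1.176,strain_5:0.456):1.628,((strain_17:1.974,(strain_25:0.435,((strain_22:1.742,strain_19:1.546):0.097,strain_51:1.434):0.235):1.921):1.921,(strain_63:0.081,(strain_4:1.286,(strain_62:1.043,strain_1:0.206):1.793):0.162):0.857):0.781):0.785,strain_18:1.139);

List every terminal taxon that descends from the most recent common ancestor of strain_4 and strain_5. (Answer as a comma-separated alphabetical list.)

strain_1, strain_17, strain_19, strain_22, strain_25, strain_4, strain_5, strain_51, strain_62, strain_63, strain_76

Tracing strain_4: it sits inside (strain_4,(strain_62,strain_1)).
Tracing strain_5: it sits inside (strain_76,strain_5).
The smallest clade enclosing both is ((strain_76,strain_5),((strain_17,(strain_25,((strain_22,strain_19),strain_51))),(strain_63,(strain_4,(strain_62,strain_1))))); the answer is its 11 terminal taxa in alphabetical order.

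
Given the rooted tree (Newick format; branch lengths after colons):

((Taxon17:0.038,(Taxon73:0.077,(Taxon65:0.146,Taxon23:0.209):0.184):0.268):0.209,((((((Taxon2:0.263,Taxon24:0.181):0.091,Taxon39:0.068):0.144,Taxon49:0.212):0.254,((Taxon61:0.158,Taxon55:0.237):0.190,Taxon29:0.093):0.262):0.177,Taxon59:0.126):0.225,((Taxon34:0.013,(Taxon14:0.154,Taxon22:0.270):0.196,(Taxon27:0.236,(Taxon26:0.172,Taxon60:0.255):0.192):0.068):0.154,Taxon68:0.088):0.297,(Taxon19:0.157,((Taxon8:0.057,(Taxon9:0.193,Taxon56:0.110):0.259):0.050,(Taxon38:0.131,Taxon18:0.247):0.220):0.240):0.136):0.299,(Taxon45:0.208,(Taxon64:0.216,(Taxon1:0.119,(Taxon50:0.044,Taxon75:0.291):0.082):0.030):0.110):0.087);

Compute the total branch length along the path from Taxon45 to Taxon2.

The path runs Taxon45 → … → MRCA → … → Taxon2; the MRCA is the root of the tree.
Branch lengths along that path: 0.208 + 0.087 + 0.299 + 0.225 + 0.177 + 0.254 + 0.144 + 0.091 + 0.263 = 1.748.

1.748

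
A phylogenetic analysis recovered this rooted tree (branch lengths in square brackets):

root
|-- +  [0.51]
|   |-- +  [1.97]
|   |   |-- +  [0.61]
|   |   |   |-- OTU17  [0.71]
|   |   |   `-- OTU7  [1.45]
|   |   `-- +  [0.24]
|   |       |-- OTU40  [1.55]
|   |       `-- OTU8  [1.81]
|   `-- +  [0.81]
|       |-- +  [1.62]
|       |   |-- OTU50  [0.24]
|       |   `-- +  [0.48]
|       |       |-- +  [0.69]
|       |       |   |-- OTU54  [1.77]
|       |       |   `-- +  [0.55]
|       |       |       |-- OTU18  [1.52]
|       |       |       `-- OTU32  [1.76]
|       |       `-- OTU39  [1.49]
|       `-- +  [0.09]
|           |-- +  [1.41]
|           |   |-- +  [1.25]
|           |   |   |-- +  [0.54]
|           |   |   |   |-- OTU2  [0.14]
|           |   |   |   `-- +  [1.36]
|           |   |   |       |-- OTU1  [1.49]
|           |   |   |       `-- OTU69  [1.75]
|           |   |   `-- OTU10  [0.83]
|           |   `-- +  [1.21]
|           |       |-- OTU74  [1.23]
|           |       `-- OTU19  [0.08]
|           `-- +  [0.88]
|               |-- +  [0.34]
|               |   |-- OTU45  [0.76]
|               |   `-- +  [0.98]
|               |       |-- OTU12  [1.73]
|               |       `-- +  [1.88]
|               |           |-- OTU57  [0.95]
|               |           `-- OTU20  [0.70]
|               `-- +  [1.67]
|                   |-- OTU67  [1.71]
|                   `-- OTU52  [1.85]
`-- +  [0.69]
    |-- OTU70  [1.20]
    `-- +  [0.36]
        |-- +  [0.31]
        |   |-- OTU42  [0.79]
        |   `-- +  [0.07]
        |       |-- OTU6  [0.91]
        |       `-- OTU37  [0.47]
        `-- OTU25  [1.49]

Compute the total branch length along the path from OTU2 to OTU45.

The path runs OTU2 → … → MRCA → … → OTU45; the MRCA is the node subtending ((((OTU2,(OTU1,OTU69)),OTU10),(OTU74,OTU19)),((OTU45,(OTU12,(OTU57,OTU20))),(OTU67,OTU52))).
Branch lengths along that path: 0.14 + 0.54 + 1.25 + 1.41 + 0.88 + 0.34 + 0.76 = 5.32.

5.32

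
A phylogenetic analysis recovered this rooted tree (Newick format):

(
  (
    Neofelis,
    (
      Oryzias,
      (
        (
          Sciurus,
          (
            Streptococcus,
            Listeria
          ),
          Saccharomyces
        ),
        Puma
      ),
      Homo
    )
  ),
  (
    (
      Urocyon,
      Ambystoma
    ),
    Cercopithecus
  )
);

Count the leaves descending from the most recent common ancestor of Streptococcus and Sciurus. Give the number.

The MRCA of Streptococcus and Sciurus is the node subtending (Sciurus,(Streptococcus,Listeria),Saccharomyces).
That clade contains 4 terminal taxa: Listeria, Saccharomyces, Sciurus, Streptococcus.

4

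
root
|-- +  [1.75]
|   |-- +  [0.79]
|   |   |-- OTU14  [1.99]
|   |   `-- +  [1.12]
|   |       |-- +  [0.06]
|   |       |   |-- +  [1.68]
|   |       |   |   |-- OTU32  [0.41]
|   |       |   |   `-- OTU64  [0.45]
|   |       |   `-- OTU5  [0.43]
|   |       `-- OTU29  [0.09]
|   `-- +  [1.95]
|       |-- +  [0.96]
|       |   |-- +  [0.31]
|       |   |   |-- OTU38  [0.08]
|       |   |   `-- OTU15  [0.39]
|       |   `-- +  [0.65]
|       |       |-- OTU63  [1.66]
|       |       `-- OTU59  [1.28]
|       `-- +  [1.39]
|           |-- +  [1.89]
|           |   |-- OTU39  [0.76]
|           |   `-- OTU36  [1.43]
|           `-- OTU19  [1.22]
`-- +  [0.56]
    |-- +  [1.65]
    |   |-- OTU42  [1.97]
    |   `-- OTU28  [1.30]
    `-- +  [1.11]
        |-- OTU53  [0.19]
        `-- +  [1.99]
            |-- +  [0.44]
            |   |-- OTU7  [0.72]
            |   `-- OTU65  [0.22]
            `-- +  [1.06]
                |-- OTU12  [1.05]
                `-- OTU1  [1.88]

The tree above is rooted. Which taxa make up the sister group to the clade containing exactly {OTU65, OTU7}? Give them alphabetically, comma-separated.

OTU1, OTU12

The clade containing exactly {OTU65, OTU7} attaches to the tree at the node subtending ((OTU7,OTU65),(OTU12,OTU1)).
The other lineage descending from that same node — the sister group — is (OTU12,OTU1); its 2 tips in alphabetical order are the answer.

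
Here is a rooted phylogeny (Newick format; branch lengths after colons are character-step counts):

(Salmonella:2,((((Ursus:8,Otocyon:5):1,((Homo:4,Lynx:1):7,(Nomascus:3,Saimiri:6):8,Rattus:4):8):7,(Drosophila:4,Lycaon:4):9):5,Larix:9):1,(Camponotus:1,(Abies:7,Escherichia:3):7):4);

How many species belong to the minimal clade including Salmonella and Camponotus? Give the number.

The MRCA of Salmonella and Camponotus is the root, so the clade is the entire tree.
That clade contains 14 terminal taxa: Abies, Camponotus, Drosophila, Escherichia, Homo, Larix, Lycaon, Lynx, Nomascus, Otocyon, Rattus, Saimiri, Salmonella, Ursus.

14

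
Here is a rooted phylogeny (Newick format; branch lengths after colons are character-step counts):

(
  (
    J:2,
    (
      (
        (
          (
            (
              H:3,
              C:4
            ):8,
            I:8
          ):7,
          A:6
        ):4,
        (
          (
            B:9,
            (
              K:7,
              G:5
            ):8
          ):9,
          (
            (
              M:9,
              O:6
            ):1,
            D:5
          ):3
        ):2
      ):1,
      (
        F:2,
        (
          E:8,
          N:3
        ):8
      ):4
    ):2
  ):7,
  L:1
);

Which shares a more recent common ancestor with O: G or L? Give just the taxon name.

The MRCA of O and G subtends ((B,(K,G)),((M,O),D)) (6 taxa).
The MRCA of O and L is the root, subtending the entire tree (15 taxa).
The first is nested inside the second, so O shares a more recent common ancestor with G.

G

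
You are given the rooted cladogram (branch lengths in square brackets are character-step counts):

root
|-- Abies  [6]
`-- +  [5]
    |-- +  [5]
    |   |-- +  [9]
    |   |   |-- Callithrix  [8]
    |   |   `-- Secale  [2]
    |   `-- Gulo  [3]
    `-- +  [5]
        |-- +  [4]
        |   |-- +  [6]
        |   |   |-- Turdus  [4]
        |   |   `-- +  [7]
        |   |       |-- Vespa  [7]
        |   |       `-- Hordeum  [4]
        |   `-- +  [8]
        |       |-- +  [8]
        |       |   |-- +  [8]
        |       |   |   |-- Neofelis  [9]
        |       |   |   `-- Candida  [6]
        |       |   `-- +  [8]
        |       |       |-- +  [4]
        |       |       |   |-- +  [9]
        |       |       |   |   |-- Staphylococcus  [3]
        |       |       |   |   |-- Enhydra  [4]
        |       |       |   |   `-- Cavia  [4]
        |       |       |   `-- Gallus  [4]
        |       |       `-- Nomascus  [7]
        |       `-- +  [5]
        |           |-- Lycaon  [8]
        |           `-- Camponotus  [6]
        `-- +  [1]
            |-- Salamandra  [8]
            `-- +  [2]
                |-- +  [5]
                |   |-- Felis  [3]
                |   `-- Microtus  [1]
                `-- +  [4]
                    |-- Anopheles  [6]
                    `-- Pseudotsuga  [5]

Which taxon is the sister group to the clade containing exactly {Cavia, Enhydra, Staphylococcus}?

Gallus

The clade containing exactly {Cavia, Enhydra, Staphylococcus} attaches to the tree at the node subtending ((Staphylococcus,Enhydra,Cavia),Gallus).
The other lineage descending from that same node — the sister group — is the single tip Gallus.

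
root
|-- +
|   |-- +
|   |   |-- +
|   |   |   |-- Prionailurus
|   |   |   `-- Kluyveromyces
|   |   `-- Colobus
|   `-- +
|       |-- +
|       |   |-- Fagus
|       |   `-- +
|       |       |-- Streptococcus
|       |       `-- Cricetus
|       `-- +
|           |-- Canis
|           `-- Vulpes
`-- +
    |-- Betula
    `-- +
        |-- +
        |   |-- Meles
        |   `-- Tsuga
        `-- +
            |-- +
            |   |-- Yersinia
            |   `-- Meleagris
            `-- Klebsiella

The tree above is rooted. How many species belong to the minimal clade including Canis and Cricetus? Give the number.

The MRCA of Canis and Cricetus is the node subtending ((Fagus,(Streptococcus,Cricetus)),(Canis,Vulpes)).
That clade contains 5 terminal taxa: Canis, Cricetus, Fagus, Streptococcus, Vulpes.

5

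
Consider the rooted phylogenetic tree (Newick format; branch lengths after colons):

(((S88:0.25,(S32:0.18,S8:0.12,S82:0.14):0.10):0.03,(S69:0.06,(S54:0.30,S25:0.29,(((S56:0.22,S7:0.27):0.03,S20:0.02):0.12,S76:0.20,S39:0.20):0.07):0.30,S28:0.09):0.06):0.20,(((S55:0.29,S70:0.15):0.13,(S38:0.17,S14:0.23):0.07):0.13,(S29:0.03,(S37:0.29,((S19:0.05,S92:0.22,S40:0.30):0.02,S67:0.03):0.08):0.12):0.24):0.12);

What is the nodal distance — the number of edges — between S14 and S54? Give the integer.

The MRCA of S14 and S54 is the root of the tree.
From S14 up to that node: 4 branches. From S54 up to the same node: 4 branches. Total: 4 + 4 = 8.

8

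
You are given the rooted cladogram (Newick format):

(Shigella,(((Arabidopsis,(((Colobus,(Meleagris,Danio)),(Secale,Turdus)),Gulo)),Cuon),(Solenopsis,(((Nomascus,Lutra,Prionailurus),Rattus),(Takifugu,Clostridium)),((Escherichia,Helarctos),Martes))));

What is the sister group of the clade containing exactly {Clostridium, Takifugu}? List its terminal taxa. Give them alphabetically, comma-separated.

Lutra, Nomascus, Prionailurus, Rattus

The clade containing exactly {Clostridium, Takifugu} attaches to the tree at the node subtending (((Nomascus,Lutra,Prionailurus),Rattus),(Takifugu,Clostridium)).
The other lineage descending from that same node — the sister group — is ((Nomascus,Lutra,Prionailurus),Rattus); its 4 tips in alphabetical order are the answer.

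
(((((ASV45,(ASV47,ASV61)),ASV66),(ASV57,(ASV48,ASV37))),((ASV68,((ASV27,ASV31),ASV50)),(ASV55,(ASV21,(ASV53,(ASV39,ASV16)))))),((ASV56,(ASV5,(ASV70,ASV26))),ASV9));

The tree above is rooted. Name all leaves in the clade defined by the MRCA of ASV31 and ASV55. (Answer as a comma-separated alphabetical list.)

ASV16, ASV21, ASV27, ASV31, ASV39, ASV50, ASV53, ASV55, ASV68

Tracing ASV31: it sits inside (ASV27,ASV31).
Tracing ASV55: it sits inside (ASV55,(ASV21,(ASV53,(ASV39,ASV16)))).
The smallest clade enclosing both is ((ASV68,((ASV27,ASV31),ASV50)),(ASV55,(ASV21,(ASV53,(ASV39,ASV16))))); the answer is its 9 terminal taxa in alphabetical order.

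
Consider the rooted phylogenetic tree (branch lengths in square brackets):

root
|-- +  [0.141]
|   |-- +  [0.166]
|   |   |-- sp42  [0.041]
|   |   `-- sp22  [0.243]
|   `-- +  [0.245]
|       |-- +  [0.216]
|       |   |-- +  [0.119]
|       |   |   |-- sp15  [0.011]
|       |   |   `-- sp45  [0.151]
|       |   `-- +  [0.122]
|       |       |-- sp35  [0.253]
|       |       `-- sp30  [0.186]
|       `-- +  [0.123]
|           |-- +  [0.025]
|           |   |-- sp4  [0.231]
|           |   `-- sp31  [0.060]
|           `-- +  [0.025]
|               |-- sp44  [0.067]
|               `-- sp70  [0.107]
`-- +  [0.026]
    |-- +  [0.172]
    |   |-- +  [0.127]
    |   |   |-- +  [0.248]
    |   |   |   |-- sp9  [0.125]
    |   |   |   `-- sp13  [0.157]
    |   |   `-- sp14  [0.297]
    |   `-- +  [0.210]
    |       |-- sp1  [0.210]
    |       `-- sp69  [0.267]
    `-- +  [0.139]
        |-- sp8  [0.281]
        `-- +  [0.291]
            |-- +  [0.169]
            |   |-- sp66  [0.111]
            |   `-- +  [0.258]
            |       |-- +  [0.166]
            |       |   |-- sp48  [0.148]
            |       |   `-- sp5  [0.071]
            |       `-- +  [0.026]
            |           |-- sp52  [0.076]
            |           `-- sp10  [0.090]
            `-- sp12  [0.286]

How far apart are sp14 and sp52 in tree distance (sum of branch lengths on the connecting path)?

The path runs sp14 → … → MRCA → … → sp52; the MRCA is the node subtending ((((sp9,sp13),sp14),(sp1,sp69)),(sp8,((sp66,((sp48,sp5),(sp52,sp10))),sp12))).
Branch lengths along that path: 0.297 + 0.127 + 0.172 + 0.139 + 0.291 + 0.169 + 0.258 + 0.026 + 0.076 = 1.555.

1.555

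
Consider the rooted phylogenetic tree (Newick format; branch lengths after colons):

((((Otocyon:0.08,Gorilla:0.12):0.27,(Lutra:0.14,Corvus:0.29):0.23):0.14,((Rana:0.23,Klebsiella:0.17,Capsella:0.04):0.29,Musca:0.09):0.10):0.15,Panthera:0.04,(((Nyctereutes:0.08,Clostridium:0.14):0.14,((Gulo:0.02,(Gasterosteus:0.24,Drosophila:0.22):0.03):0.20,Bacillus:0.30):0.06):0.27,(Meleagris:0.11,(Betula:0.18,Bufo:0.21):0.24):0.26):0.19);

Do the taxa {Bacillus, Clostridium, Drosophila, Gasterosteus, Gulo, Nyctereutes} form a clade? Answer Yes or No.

Yes

The most recent common ancestor of these taxa subtends ((Nyctereutes,Clostridium),((Gulo,(Gasterosteus,Drosophila)),Bacillus)).
That clade has exactly 6 tips — every listed taxon and nothing else — so the group is monophyletic.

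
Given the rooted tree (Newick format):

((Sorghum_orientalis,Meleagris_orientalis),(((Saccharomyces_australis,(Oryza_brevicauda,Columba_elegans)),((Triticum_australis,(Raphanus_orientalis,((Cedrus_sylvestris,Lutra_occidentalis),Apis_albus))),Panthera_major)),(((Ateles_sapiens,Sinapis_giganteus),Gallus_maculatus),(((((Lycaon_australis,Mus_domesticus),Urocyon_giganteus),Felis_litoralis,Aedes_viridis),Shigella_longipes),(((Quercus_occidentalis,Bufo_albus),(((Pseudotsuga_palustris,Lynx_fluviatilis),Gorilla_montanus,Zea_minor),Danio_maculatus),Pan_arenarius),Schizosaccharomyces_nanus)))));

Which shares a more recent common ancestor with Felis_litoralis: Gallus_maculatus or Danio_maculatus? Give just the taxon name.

The MRCA of Felis_litoralis and Danio_maculatus subtends (((((Lycaon_australis,Mus_domesticus),Urocyon_giganteus),Felis_litoralis,Aedes_viridis),Shigella_longipes),(((Quercus_occidentalis,Bufo_albus),(((Pseudotsuga_palustris,Lynx_fluviatilis),Gorilla_montanus,Zea_minor),Danio_maculatus),Pan_arenarius),Schizosaccharomyces_nanus)) (15 taxa).
The MRCA of Felis_litoralis and Gallus_maculatus subtends (((Ateles_sapiens,Sinapis_giganteus),Gallus_maculatus),(((((Lycaon_australis,Mus_domesticus),Urocyon_giganteus),Felis_litoralis,Aedes_viridis),Shigella_longipes),(((Quercus_occidentalis,Bufo_albus),(((Pseudotsuga_palustris,Lynx_fluviatilis),Gorilla_montanus,Zea_minor),Danio_maculatus),Pan_arenarius),Schizosaccharomyces_nanus))) (18 taxa).
The first is nested inside the second, so Felis_litoralis shares a more recent common ancestor with Danio_maculatus.

Danio_maculatus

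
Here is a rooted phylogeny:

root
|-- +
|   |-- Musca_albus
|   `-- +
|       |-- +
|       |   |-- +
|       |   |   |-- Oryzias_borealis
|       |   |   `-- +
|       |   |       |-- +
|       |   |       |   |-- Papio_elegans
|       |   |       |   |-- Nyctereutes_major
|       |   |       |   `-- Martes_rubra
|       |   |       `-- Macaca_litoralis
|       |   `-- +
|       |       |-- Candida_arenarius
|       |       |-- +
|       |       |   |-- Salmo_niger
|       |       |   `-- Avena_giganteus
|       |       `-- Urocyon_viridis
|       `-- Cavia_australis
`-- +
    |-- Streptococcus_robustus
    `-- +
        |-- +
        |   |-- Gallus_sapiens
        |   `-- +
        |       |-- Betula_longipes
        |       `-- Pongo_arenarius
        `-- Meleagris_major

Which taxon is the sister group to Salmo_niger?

Salmo_niger attaches to the tree at the node subtending (Salmo_niger,Avena_giganteus).
The other lineage descending from that same node — the sister group — is the single tip Avena_giganteus.

Avena_giganteus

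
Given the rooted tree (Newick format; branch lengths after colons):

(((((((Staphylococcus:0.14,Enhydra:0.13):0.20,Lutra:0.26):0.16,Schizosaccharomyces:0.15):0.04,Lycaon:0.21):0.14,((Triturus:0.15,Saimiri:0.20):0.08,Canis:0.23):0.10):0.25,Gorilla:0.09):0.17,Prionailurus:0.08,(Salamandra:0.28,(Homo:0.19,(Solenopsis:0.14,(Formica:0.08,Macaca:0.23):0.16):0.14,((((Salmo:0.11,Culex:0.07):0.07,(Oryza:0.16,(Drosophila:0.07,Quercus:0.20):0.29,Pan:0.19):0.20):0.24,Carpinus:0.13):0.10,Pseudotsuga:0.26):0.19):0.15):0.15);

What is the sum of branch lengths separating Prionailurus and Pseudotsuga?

The path runs Prionailurus → … → MRCA → … → Pseudotsuga; the MRCA is the root of the tree.
Branch lengths along that path: 0.08 + 0.15 + 0.15 + 0.19 + 0.26 = 0.83.

0.83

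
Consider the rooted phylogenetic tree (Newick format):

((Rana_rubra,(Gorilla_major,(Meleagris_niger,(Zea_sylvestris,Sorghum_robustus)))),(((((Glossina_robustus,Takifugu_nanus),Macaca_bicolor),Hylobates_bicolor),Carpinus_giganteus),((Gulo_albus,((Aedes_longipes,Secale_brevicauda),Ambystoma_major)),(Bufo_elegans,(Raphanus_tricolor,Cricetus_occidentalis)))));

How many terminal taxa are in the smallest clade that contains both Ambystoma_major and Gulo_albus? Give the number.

4

The MRCA of Ambystoma_major and Gulo_albus is the node subtending (Gulo_albus,((Aedes_longipes,Secale_brevicauda),Ambystoma_major)).
That clade contains 4 terminal taxa: Aedes_longipes, Ambystoma_major, Gulo_albus, Secale_brevicauda.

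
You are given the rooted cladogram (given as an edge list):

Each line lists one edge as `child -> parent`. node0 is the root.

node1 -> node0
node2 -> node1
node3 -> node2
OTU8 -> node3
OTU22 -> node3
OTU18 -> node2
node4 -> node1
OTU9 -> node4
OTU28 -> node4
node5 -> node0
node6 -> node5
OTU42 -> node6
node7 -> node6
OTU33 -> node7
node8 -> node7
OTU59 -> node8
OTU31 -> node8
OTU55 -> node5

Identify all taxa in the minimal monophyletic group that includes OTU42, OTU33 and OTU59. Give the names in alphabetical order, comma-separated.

Tracing OTU42: it sits inside (OTU42,(OTU33,(OTU59,OTU31))).
Tracing OTU33: it sits inside (OTU33,(OTU59,OTU31)).
Tracing OTU59: it sits inside (OTU59,OTU31).
The smallest clade enclosing all 3 is (OTU42,(OTU33,(OTU59,OTU31))); the answer is its 4 terminal taxa in alphabetical order.

OTU31, OTU33, OTU42, OTU59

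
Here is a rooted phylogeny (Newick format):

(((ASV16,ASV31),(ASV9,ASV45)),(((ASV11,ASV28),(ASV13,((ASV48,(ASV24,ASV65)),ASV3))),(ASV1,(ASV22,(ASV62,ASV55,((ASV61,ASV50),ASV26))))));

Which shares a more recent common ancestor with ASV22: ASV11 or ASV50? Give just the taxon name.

The MRCA of ASV22 and ASV50 subtends (ASV22,(ASV62,ASV55,((ASV61,ASV50),ASV26))) (6 taxa).
The MRCA of ASV22 and ASV11 subtends (((ASV11,ASV28),(ASV13,((ASV48,(ASV24,ASV65)),ASV3))),(ASV1,(ASV22,(ASV62,ASV55,((ASV61,ASV50),ASV26))))) (14 taxa).
The first is nested inside the second, so ASV22 shares a more recent common ancestor with ASV50.

ASV50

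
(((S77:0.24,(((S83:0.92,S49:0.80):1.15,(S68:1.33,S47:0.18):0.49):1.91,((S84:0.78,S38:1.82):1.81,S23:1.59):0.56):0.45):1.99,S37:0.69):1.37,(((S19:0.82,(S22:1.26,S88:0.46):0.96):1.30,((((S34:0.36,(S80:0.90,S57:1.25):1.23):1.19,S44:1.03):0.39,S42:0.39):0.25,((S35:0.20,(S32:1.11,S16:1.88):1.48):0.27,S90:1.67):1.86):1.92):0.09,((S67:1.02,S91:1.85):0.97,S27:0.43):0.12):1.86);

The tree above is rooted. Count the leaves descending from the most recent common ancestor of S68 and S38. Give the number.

7

The MRCA of S68 and S38 is the node subtending (((S83,S49),(S68,S47)),((S84,S38),S23)).
That clade contains 7 terminal taxa: S23, S38, S47, S49, S68, S83, S84.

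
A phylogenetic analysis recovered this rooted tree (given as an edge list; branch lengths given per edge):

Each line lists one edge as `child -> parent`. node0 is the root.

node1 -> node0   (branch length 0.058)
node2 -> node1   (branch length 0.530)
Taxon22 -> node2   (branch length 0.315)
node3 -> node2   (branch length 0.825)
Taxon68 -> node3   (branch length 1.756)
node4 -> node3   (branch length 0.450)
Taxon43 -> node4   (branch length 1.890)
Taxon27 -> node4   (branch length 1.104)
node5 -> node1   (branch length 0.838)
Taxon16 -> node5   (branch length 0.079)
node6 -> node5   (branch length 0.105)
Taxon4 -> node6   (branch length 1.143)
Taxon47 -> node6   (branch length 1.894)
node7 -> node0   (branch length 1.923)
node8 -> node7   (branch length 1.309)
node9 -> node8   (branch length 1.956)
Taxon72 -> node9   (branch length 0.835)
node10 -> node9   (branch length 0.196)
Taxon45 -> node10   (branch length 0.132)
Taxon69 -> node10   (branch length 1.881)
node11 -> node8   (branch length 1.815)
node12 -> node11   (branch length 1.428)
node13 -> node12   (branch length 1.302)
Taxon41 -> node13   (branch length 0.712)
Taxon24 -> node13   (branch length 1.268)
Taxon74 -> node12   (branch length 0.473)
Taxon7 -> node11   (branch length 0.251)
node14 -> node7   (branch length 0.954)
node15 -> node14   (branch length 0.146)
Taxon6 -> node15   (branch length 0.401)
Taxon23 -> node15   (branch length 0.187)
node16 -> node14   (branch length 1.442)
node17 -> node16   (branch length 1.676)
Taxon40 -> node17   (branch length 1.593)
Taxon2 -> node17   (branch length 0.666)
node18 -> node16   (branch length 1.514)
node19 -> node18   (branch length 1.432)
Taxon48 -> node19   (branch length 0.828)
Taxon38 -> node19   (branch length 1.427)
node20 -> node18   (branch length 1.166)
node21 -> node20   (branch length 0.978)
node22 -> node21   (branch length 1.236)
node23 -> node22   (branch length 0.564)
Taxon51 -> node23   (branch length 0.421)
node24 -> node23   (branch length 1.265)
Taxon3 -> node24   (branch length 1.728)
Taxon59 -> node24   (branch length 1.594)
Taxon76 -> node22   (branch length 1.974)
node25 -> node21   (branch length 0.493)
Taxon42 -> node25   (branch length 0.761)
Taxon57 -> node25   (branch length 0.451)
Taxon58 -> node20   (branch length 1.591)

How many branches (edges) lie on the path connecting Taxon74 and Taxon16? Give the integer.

8

The MRCA of Taxon74 and Taxon16 is the root of the tree.
From Taxon74 up to that node: 5 branches. From Taxon16 up to the same node: 3 branches. Total: 5 + 3 = 8.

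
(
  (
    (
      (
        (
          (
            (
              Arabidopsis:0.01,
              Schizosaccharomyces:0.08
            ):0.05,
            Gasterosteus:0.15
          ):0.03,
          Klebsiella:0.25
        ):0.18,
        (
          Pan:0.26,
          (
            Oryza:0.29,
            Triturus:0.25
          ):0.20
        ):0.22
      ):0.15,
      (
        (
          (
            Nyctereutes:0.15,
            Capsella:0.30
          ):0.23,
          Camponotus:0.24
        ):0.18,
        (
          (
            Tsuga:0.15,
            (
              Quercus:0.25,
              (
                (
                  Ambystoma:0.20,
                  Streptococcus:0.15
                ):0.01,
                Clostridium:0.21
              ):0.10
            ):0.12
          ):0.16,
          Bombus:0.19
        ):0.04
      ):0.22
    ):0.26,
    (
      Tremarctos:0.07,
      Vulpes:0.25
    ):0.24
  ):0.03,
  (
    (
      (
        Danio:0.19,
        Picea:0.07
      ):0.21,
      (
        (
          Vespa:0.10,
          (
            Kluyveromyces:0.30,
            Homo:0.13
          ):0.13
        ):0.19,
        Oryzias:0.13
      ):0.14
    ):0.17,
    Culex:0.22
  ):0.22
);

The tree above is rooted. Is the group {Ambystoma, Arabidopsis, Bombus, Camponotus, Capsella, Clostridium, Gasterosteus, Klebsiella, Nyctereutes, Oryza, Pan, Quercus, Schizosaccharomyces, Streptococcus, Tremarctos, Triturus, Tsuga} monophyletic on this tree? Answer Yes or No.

No

The MRCA of the listed taxa subtends ((((((Arabidopsis,Schizosaccharomyces),Gasterosteus),Klebsiella),(Pan,(Oryza,Triturus))),(((Nyctereutes,Capsella),Camponotus),((Tsuga,(Quercus,((Ambystoma,Streptococcus),Clostridium))),Bombus))),(Tremarctos,Vulpes)).
That clade also contains Vulpes, which is not in the proposed group, so the group is not monophyletic.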